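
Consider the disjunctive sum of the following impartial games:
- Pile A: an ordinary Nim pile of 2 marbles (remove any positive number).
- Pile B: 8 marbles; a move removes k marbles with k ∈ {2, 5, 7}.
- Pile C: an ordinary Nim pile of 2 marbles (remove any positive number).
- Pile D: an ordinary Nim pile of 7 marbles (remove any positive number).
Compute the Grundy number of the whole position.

5

Pile A is a plain Nim pile of size 2, so its Grundy value is 2.
Grundy values for pile B (subtraction set {2, 5, 7}):
g(0) = mex{} = 0
g(1) = mex{} = 0
g(2) = mex{0} = 1
g(3) = mex{0} = 1
g(4) = mex{1} = 0
g(5) = mex{0,1} = 2
g(6) = mex{0} = 1
g(7) = mex{0,1,2} = 3
g(8) = mex{0,1} = 2
So g(8) = 2.
Pile C is a plain Nim pile of size 2, so its Grundy value is 2.
Pile D is a plain Nim pile of size 7, so its Grundy value is 7.
By the Sprague-Grundy theorem, the Grundy value of a sum of independent games is the XOR of the component values.
Combined value = 2 XOR 2 XOR 2 XOR 7 = 5.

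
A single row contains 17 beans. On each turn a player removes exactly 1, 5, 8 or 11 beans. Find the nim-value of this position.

Build the Grundy sequence with g(k) = mex{g(k−s) : s ∈ {1, 5, 8, 11}, s ≤ k}:
k:     0  1  2  3  4  5  6  7  8  9 10 11 12 13 14 15 16 17
g(k):  0  1  0  1  0  1  0  1  2  3  2  3  2  3  2  3  0  1
So g(17) = 1.

1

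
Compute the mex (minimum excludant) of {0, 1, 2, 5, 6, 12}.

3

The values 0, 1, 2 are all present; 3 is the first non-negative integer missing from the set.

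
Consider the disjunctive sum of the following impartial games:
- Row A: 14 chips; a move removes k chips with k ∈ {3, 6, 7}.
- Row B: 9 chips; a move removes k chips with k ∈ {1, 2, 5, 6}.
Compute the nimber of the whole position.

3

For row A, compute g(0), g(1), … with moves {3, 6, 7}:
k:     0  1  2  3  4  5  6  7  8  9 10 11 12 13 14
g(k):  0  0  0  1  1  1  2  2  2  3  0  0  0  1  1
So g(14) = 1.
Build the Grundy sequence for row B with g(k) = mex{g(k−s) : s ∈ {1, 2, 5, 6}, s ≤ k}:
k:     0  1  2  3  4  5  6  7  8  9
g(k):  0  1  2  0  1  2  3  0  1  2
So g(9) = 2.
By the Sprague-Grundy theorem, the Grundy value of a sum of independent games is the XOR of the component values.
Combined value = 1 ⊕ 2 = 3.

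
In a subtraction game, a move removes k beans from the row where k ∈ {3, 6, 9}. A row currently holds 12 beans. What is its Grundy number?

0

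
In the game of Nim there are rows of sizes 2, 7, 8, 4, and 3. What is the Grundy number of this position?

Nim-sum: 2 ^ 7 ^ 8 ^ 4 ^ 3 = 10.

10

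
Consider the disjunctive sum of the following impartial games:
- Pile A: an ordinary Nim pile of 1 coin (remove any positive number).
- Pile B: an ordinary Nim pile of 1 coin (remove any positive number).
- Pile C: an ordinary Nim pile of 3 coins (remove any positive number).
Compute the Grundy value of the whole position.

3

Pile A is a plain Nim pile of size 1, so its Grundy value is 1.
Pile B is a plain Nim pile of size 1, so its Grundy value is 1.
Pile C is a plain Nim pile of size 3, so its Grundy value is 3.
By the Sprague-Grundy theorem, the Grundy value of a sum of independent games is the XOR of the component values.
Combined value = 1 ⊕ 1 ⊕ 3 = 3.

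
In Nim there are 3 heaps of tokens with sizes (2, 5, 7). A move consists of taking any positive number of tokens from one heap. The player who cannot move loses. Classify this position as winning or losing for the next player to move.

Compute the nim-sum pairwise:
2 XOR 5 = 7
7 XOR 7 = 0
The nim-sum is 0, so this is a P-position: the player to move is in a losing position under optimal play.

Losing position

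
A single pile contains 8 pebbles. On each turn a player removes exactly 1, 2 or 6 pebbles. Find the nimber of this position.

1

Grundy values for subtraction set {1, 2, 6}:
g(0) = mex{} = 0
g(1) = mex{0} = 1
g(2) = mex{0,1} = 2
g(3) = mex{1,2} = 0
g(4) = mex{0,2} = 1
g(5) = mex{0,1} = 2
g(6) = mex{0,1,2} = 3
g(7) = mex{1,2,3} = 0
g(8) = mex{0,2,3} = 1
So g(8) = 1.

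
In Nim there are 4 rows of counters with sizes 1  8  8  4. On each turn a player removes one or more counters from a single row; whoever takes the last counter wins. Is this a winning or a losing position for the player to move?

Bitwise XOR of the heap sizes:
  0001  (1)
  1000  (8)
  1000  (8)
  0100  (4)
  ----
  0101  (5)
The nim-sum is 5 ≠ 0, so this is an N-position: the player to move can win.

Winning position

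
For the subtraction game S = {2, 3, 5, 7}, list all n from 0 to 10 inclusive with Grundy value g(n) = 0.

0, 1, 9, 10

Grundy values for subtraction set {2, 3, 5, 7}:
g(0) = mex{} = 0
g(1) = mex{} = 0
g(2) = mex{0} = 1
g(3) = mex{0} = 1
g(4) = mex{0,1} = 2
g(5) = mex{0,1} = 2
g(6) = mex{0,1,2} = 3
g(7) = mex{0,1,2} = 3
g(8) = mex{0,1,2,3} = 4
g(9) = mex{1,2,3} = 0
g(10) = mex{1,2,3,4} = 0
The P-positions (g = 0) in 0..10 are 0, 1, 9, 10.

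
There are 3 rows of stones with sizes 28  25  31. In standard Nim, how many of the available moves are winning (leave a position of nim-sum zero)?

Bitwise XOR of the heap sizes:
  11100  (28)
  11001  (25)
  11111  (31)
  -----
  11010  (26)
The overall nim-sum is X = 26. A row of size p has a winning move iff p XOR X < p (reduce it to p XOR X).
  28: 28 XOR 26 = 6 < 28 — winning move (to 6).
  25: 25 XOR 26 = 3 < 25 — winning move (to 3).
  31: 31 XOR 26 = 5 < 31 — winning move (to 5).
That gives 3 winning moves.

3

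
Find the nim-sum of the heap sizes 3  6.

Compute the nim-sum pairwise:
3 XOR 6 = 5

5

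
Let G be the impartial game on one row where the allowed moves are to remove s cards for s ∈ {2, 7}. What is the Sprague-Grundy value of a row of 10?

0

Build the Grundy sequence with g(k) = mex{g(k−s) : s ∈ {2, 7}, s ≤ k}:
g(0) = mex{} = 0
g(1) = mex{} = 0
g(2) = mex{0} = 1
g(3) = mex{0} = 1
g(4) = mex{1} = 0
g(5) = mex{1} = 0
g(6) = mex{0} = 1
g(7) = mex{0} = 1
g(8) = mex{0,1} = 2
g(9) = mex{1} = 0
g(10) = mex{1,2} = 0
So g(10) = 0.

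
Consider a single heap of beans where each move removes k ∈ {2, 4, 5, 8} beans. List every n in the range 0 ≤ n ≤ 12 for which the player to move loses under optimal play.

Compute g(0), g(1), … for moves {2, 4, 5, 8}:
k:     0  1  2  3  4  5  6  7  8  9 10 11 12
g(k):  0  0  1  1  2  2  3  0  4  1  0  2  1
The P-positions (g = 0) in 0..12 are 0, 1, 7, 10.

0, 1, 7, 10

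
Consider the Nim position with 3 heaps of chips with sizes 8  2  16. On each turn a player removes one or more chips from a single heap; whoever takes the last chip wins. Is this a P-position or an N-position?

N-position

Compute the nim-sum pairwise:
8 XOR 2 = 10
10 XOR 16 = 26
The nim-sum is 26 ≠ 0, so this is an N-position: the player to move can win.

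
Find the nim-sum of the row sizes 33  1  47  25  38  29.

45

Compute the nim-sum pairwise:
33 XOR 1 = 32
32 XOR 47 = 15
15 XOR 25 = 22
22 XOR 38 = 48
48 XOR 29 = 45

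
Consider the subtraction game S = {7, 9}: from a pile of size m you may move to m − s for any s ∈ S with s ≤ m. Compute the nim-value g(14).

2

Compute g(0), g(1), … for moves {7, 9}:
k:     0  1  2  3  4  5  6  7  8  9 10 11 12 13 14
g(k):  0  0  0  0  0  0  0  1  1  1  1  1  1  1  2
So g(14) = 2.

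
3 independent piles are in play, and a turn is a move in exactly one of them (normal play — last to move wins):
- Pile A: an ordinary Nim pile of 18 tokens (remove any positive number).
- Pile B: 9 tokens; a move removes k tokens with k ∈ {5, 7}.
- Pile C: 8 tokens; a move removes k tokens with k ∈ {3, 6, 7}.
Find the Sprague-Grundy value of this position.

Pile A is a plain Nim pile of size 18, so its Grundy value is 18.
Grundy values for pile B (subtraction set {5, 7}):
k:     0  1  2  3  4  5  6  7  8  9
g(k):  0  0  0  0  0  1  1  1  1  1
So g(9) = 1.
Build the Grundy sequence for pile C with g(k) = mex{g(k−s) : s ∈ {3, 6, 7}, s ≤ k}:
g(0) = mex{} = 0
g(1) = mex{} = 0
g(2) = mex{} = 0
g(3) = mex{0} = 1
g(4) = mex{0} = 1
g(5) = mex{0} = 1
g(6) = mex{0,1} = 2
g(7) = mex{0,1} = 2
g(8) = mex{0,1} = 2
So g(8) = 2.
The value of a disjunctive sum is the nim-sum of the parts.
Combined value = 18 XOR 1 XOR 2 = 17.

17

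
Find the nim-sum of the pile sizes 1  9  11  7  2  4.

2

Nim-sum: 1 ^ 9 ^ 11 ^ 7 ^ 2 ^ 4 = 2.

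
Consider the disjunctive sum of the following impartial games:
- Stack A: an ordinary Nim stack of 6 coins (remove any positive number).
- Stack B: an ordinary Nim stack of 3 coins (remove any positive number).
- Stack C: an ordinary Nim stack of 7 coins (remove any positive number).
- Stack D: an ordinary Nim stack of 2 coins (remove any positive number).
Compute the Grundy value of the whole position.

Stack A is a plain Nim stack of size 6, so its Grundy value is 6.
Stack B is a plain Nim stack of size 3, so its Grundy value is 3.
Stack C is a plain Nim stack of size 7, so its Grundy value is 7.
Stack D is a plain Nim stack of size 2, so its Grundy value is 2.
By the Sprague-Grundy theorem, the Grundy value of a sum of independent games is the XOR of the component values.
Combined value = 6 ⊕ 3 ⊕ 7 ⊕ 2 = 0.

0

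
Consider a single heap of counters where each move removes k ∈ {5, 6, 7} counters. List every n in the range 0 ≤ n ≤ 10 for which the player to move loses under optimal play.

Compute g(0), g(1), … for moves {5, 6, 7}:
g(0) = mex{} = 0
g(1) = mex{} = 0
g(2) = mex{} = 0
g(3) = mex{} = 0
g(4) = mex{} = 0
g(5) = mex{0} = 1
g(6) = mex{0} = 1
g(7) = mex{0} = 1
g(8) = mex{0} = 1
g(9) = mex{0} = 1
g(10) = mex{0,1} = 2
The P-positions (g = 0) in 0..10 are 0, 1, 2, 3, 4.

0, 1, 2, 3, 4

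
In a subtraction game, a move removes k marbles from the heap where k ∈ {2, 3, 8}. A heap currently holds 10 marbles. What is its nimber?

0

Build the Grundy sequence with g(k) = mex{g(k−s) : s ∈ {2, 3, 8}, s ≤ k}:
k:     0  1  2  3  4  5  6  7  8  9 10
g(k):  0  0  1  1  2  0  0  1  1  2  0
So g(10) = 0.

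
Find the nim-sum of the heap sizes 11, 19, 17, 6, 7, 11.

Nim-sum: 11 XOR 19 XOR 17 XOR 6 XOR 7 XOR 11 = 3.

3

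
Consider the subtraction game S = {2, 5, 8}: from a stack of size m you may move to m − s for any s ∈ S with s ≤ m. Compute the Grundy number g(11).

0

Build the Grundy sequence with g(k) = mex{g(k−s) : s ∈ {2, 5, 8}, s ≤ k}:
k:     0  1  2  3  4  5  6  7  8  9 10 11
g(k):  0  0  1  1  0  2  1  0  2  1  0  0
So g(11) = 0.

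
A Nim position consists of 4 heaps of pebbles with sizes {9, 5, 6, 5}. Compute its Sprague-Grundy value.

15

Compute the nim-sum pairwise:
9 ^ 5 = 12
12 ^ 6 = 10
10 ^ 5 = 15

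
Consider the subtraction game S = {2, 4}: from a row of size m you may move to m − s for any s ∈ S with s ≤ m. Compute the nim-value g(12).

Grundy values for subtraction set {2, 4}:
g(0) = mex{} = 0
g(1) = mex{} = 0
g(2) = mex{0} = 1
g(3) = mex{0} = 1
g(4) = mex{0,1} = 2
g(5) = mex{0,1} = 2
g(6) = mex{1,2} = 0
g(7) = mex{1,2} = 0
g(8) = mex{0,2} = 1
g(9) = mex{0,2} = 1
g(10) = mex{0,1} = 2
g(11) = mex{0,1} = 2
g(12) = mex{1,2} = 0
So g(12) = 0.

0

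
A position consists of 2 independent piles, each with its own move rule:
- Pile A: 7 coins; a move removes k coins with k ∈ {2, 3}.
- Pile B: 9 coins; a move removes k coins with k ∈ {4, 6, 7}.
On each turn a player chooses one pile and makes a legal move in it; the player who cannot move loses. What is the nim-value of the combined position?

3

For pile A, compute g(0), g(1), … with moves {2, 3}:
k:     0  1  2  3  4  5  6  7
g(k):  0  0  1  1  2  0  0  1
So g(7) = 1.
Build the Grundy sequence for pile B with g(k) = mex{g(k−s) : s ∈ {4, 6, 7}, s ≤ k}:
g(0) = mex{} = 0
g(1) = mex{} = 0
g(2) = mex{} = 0
g(3) = mex{} = 0
g(4) = mex{0} = 1
g(5) = mex{0} = 1
g(6) = mex{0} = 1
g(7) = mex{0} = 1
g(8) = mex{0,1} = 2
g(9) = mex{0,1} = 2
So g(9) = 2.
By the Sprague-Grundy theorem, the Grundy value of a sum of independent games is the XOR of the component values.
Combined value = 1 XOR 2 = 3.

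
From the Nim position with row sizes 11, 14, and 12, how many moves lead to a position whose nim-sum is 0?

In binary:
  1011  (11)
  1110  (14)
  1100  (12)
  ----
  1001  (9)
The overall nim-sum is X = 9. A row of size p has a winning move iff p XOR X < p (reduce it to p XOR X).
  11: 11 XOR 9 = 2 < 11 — winning move (to 2).
  14: 14 XOR 9 = 7 < 14 — winning move (to 7).
  12: 12 XOR 9 = 5 < 12 — winning move (to 5).
That gives 3 winning moves.

3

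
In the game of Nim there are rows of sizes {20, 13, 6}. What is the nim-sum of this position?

In binary:
  10100  (20)
  01101  (13)
  00110  (6)
  -----
  11111  (31)

31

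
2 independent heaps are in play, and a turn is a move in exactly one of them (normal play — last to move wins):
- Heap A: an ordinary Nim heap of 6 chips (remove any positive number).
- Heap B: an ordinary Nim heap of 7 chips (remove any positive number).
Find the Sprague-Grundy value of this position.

Heap A is a plain Nim heap of size 6, so its Grundy value is 6.
Heap B is a plain Nim heap of size 7, so its Grundy value is 7.
The value of a disjunctive sum is the nim-sum of the parts.
Combined value = 6 XOR 7 = 1.

1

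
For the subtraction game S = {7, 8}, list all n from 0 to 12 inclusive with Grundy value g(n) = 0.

Compute g(0), g(1), … for moves {7, 8}:
k:     0  1  2  3  4  5  6  7  8  9 10 11 12
g(k):  0  0  0  0  0  0  0  1  1  1  1  1  1
The P-positions (g = 0) in 0..12 are 0, 1, 2, 3, 4, 5, 6.

0, 1, 2, 3, 4, 5, 6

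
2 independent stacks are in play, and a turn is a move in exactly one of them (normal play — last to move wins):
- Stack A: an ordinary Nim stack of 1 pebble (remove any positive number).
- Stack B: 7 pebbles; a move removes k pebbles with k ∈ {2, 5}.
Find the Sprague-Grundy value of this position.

1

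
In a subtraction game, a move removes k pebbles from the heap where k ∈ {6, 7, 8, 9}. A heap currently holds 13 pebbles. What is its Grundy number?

2

Build the Grundy sequence with g(k) = mex{g(k−s) : s ∈ {6, 7, 8, 9}, s ≤ k}:
g(0) = mex{} = 0
g(1) = mex{} = 0
g(2) = mex{} = 0
g(3) = mex{} = 0
g(4) = mex{} = 0
g(5) = mex{} = 0
g(6) = mex{0} = 1
g(7) = mex{0} = 1
g(8) = mex{0} = 1
g(9) = mex{0} = 1
g(10) = mex{0} = 1
g(11) = mex{0} = 1
g(12) = mex{0,1} = 2
g(13) = mex{0,1} = 2
So g(13) = 2.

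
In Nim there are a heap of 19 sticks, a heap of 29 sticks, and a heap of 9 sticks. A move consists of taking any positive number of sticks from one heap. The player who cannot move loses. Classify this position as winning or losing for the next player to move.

Nim-sum: 19 ⊕ 29 ⊕ 9 = 7.
The nim-sum is 7 ≠ 0, so this is an N-position: the player to move can win.

Winning position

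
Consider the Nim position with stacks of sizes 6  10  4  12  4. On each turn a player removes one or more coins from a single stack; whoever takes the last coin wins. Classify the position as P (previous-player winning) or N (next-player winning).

P-position

Bitwise XOR of the heap sizes:
  0110  (6)
  1010  (10)
  0100  (4)
  1100  (12)
  0100  (4)
  ----
  0000  (0)
The nim-sum is 0, so this is a P-position: the player to move is in a losing position under optimal play.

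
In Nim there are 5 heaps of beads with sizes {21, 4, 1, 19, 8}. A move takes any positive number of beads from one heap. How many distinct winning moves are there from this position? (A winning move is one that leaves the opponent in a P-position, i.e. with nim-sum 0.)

1

Bitwise XOR of the heap sizes:
  10101  (21)
  00100  (4)
  00001  (1)
  10011  (19)
  01000  (8)
  -----
  01011  (11)
The overall nim-sum is X = 11. A heap of size p has a winning move iff p XOR X < p (reduce it to p XOR X).
  21: 21 XOR 11 = 30 ≥ 21 — no move.
  4: 4 XOR 11 = 15 ≥ 4 — no move.
  1: 1 XOR 11 = 10 ≥ 1 — no move.
  19: 19 XOR 11 = 24 ≥ 19 — no move.
  8: 8 XOR 11 = 3 < 8 — winning move (to 3).
That gives 1 winning move.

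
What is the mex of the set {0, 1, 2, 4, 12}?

The values 0, 1, 2 are all present; 3 is the first non-negative integer missing from the set.

3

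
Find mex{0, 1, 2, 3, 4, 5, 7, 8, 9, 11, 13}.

6

The values 0, 1, 2, 3, 4, 5 are all present; 6 is the first non-negative integer missing from the set.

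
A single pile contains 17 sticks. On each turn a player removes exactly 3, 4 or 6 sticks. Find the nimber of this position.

Compute g(0), g(1), … for moves {3, 4, 6}:
k:     0  1  2  3  4  5  6  7  8  9 10 11 12 13 14 15 16 17
g(k):  0  0  0  1  1  1  2  2  2  0  0  0  1  1  1  2  2  2
So g(17) = 2.

2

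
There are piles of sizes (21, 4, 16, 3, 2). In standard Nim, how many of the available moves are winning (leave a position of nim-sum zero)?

Nim-sum: 21 ^ 4 ^ 16 ^ 3 ^ 2 = 0.
The nim-sum is already 0, so every move leaves a nonzero nim-sum — there are no winning moves.

0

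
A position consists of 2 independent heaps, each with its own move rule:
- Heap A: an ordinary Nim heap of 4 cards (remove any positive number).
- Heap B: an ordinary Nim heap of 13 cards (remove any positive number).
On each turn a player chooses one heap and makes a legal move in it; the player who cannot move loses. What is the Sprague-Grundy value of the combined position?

9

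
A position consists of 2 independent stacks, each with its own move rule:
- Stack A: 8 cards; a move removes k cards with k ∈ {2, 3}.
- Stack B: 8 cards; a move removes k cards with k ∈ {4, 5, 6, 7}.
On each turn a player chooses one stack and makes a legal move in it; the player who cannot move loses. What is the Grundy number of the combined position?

Build the Grundy sequence for stack A with g(k) = mex{g(k−s) : s ∈ {2, 3}, s ≤ k}:
g(0) = mex{} = 0
g(1) = mex{} = 0
g(2) = mex{0} = 1
g(3) = mex{0} = 1
g(4) = mex{0,1} = 2
g(5) = mex{1} = 0
g(6) = mex{1,2} = 0
g(7) = mex{0,2} = 1
g(8) = mex{0} = 1
So g(8) = 1.
Build the Grundy sequence for stack B with g(k) = mex{g(k−s) : s ∈ {4, 5, 6, 7}, s ≤ k}:
k:     0  1  2  3  4  5  6  7  8
g(k):  0  0  0  0  1  1  1  1  2
So g(8) = 2.
By the Sprague-Grundy theorem, the Grundy value of a sum of independent games is the XOR of the component values.
Combined value = 1 XOR 2 = 3.

3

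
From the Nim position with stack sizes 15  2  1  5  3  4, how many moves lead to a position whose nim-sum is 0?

Compute the nim-sum pairwise:
15 XOR 2 = 13
13 XOR 1 = 12
12 XOR 5 = 9
9 XOR 3 = 10
10 XOR 4 = 14
The overall nim-sum is X = 14. A stack of size p has a winning move iff p XOR X < p (reduce it to p XOR X).
  15: 15 XOR 14 = 1 < 15 — winning move (to 1).
  2: 2 XOR 14 = 12 ≥ 2 — no move.
  1: 1 XOR 14 = 15 ≥ 1 — no move.
  5: 5 XOR 14 = 11 ≥ 5 — no move.
  3: 3 XOR 14 = 13 ≥ 3 — no move.
  4: 4 XOR 14 = 10 ≥ 4 — no move.
That gives 1 winning move.

1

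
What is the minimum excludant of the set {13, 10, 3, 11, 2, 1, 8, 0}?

4

The values 0, 1, 2, 3 are all present; 4 is the first non-negative integer missing from the set.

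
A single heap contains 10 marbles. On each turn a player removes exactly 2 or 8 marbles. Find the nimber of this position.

0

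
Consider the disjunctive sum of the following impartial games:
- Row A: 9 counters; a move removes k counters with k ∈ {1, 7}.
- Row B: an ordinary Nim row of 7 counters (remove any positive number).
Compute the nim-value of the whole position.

Grundy values for row A (subtraction set {1, 7}):
g(0) = mex{} = 0
g(1) = mex{0} = 1
g(2) = mex{1} = 0
g(3) = mex{0} = 1
g(4) = mex{1} = 0
g(5) = mex{0} = 1
g(6) = mex{1} = 0
g(7) = mex{0} = 1
g(8) = mex{1} = 0
g(9) = mex{0} = 1
So g(9) = 1.
Row B is a plain Nim row of size 7, so its Grundy value is 7.
The value of a disjunctive sum is the nim-sum of the parts.
Combined value = 1 ⊕ 7 = 6.

6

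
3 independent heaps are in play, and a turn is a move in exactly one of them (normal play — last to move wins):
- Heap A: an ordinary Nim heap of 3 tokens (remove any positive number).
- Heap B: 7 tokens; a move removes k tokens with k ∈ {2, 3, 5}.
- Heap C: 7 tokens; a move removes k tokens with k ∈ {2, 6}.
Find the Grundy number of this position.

2

Heap A is a plain Nim heap of size 3, so its Grundy value is 3.
For heap B, compute g(0), g(1), … with moves {2, 3, 5}:
g(0) = mex{} = 0
g(1) = mex{} = 0
g(2) = mex{0} = 1
g(3) = mex{0} = 1
g(4) = mex{0,1} = 2
g(5) = mex{0,1} = 2
g(6) = mex{0,1,2} = 3
g(7) = mex{1,2} = 0
So g(7) = 0.
Build the Grundy sequence for heap C with g(k) = mex{g(k−s) : s ∈ {2, 6}, s ≤ k}:
g(0) = mex{} = 0
g(1) = mex{} = 0
g(2) = mex{0} = 1
g(3) = mex{0} = 1
g(4) = mex{1} = 0
g(5) = mex{1} = 0
g(6) = mex{0} = 1
g(7) = mex{0} = 1
So g(7) = 1.
By the Sprague-Grundy theorem, the Grundy value of a sum of independent games is the XOR of the component values.
Combined value = 3 ⊕ 0 ⊕ 1 = 2.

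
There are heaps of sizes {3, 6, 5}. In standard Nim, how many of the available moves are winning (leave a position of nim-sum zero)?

Nim-sum: 3 ^ 6 ^ 5 = 0.
The nim-sum is already 0, so every move leaves a nonzero nim-sum — there are no winning moves.

0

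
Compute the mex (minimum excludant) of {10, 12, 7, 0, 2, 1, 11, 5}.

The values 0, 1, 2 are all present; 3 is the first non-negative integer missing from the set.

3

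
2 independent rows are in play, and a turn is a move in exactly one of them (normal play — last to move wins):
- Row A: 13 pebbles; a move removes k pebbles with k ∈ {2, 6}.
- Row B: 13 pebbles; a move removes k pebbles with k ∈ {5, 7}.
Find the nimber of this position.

0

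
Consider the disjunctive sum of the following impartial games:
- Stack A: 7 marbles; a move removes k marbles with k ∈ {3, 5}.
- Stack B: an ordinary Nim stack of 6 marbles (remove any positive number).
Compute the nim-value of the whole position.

4

Grundy values for stack A (subtraction set {3, 5}):
g(0) = mex{} = 0
g(1) = mex{} = 0
g(2) = mex{} = 0
g(3) = mex{0} = 1
g(4) = mex{0} = 1
g(5) = mex{0} = 1
g(6) = mex{0,1} = 2
g(7) = mex{0,1} = 2
So g(7) = 2.
Stack B is a plain Nim stack of size 6, so its Grundy value is 6.
By the Sprague-Grundy theorem, the Grundy value of a sum of independent games is the XOR of the component values.
Combined value = 2 ⊕ 6 = 4.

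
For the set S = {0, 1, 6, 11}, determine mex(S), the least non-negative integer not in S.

The values 0, 1 are all present; 2 is the first non-negative integer missing from the set.

2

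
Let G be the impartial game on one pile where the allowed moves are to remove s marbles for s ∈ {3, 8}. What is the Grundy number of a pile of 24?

0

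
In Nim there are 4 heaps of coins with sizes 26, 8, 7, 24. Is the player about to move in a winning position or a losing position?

Winning position

Compute the nim-sum pairwise:
26 XOR 8 = 18
18 XOR 7 = 21
21 XOR 24 = 13
The nim-sum is 13 ≠ 0, so this is an N-position: the player to move can win.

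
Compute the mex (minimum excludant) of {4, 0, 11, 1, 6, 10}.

2

The values 0, 1 are all present; 2 is the first non-negative integer missing from the set.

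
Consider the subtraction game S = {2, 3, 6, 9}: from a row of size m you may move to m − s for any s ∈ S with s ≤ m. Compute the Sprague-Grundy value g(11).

3

Build the Grundy sequence with g(k) = mex{g(k−s) : s ∈ {2, 3, 6, 9}, s ≤ k}:
k:     0  1  2  3  4  5  6  7  8  9 10 11
g(k):  0  0  1  1  2  0  3  1  2  2  3  3
So g(11) = 3.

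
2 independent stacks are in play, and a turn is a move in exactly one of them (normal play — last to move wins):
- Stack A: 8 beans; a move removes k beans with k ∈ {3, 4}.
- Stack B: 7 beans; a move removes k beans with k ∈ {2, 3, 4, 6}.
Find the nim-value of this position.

3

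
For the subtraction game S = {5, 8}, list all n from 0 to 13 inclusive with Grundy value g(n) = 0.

Grundy values for subtraction set {5, 8}:
k:     0  1  2  3  4  5  6  7  8  9 10 11 12 13
g(k):  0  0  0  0  0  1  1  1  1  1  2  2  2  0
The P-positions (g = 0) in 0..13 are 0, 1, 2, 3, 4, 13.

0, 1, 2, 3, 4, 13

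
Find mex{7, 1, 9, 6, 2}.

0 is not in the set, so the mex is 0.

0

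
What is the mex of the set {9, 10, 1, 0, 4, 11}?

2

The values 0, 1 are all present; 2 is the first non-negative integer missing from the set.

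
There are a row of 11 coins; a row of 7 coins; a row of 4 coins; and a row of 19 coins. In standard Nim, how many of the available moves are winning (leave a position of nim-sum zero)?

1

Nim-sum: 11 XOR 7 XOR 4 XOR 19 = 27.
The overall nim-sum is X = 27. A row of size p has a winning move iff p XOR X < p (reduce it to p XOR X).
  11: 11 XOR 27 = 16 ≥ 11 — no move.
  7: 7 XOR 27 = 28 ≥ 7 — no move.
  4: 4 XOR 27 = 31 ≥ 4 — no move.
  19: 19 XOR 27 = 8 < 19 — winning move (to 8).
That gives 1 winning move.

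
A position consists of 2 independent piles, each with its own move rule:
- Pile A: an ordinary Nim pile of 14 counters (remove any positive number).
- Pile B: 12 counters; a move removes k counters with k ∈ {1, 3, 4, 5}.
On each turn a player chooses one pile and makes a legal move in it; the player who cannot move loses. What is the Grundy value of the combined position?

12

Pile A is a plain Nim pile of size 14, so its Grundy value is 14.
Build the Grundy sequence for pile B with g(k) = mex{g(k−s) : s ∈ {1, 3, 4, 5}, s ≤ k}:
g(0) = mex{} = 0
g(1) = mex{0} = 1
g(2) = mex{1} = 0
g(3) = mex{0} = 1
g(4) = mex{0,1} = 2
g(5) = mex{0,1,2} = 3
g(6) = mex{0,1,3} = 2
g(7) = mex{0,1,2} = 3
g(8) = mex{1,2,3} = 0
g(9) = mex{0,2,3} = 1
g(10) = mex{1,2,3} = 0
g(11) = mex{0,2,3} = 1
g(12) = mex{0,1,3} = 2
So g(12) = 2.
The value of a disjunctive sum is the nim-sum of the parts.
Combined value = 14 XOR 2 = 12.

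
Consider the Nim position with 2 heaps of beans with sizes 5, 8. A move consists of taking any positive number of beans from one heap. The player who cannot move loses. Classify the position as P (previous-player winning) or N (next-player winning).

Nim-sum: 5 ⊕ 8 = 13.
The nim-sum is 13 ≠ 0, so this is an N-position: the player to move can win.

N-position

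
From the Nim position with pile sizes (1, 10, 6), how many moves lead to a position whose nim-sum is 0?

Write each in binary and XOR column by column:
  0001  (1)
  1010  (10)
  0110  (6)
  ----
  1101  (13)
The overall nim-sum is X = 13. A pile of size p has a winning move iff p XOR X < p (reduce it to p XOR X).
  1: 1 XOR 13 = 12 ≥ 1 — no move.
  10: 10 XOR 13 = 7 < 10 — winning move (to 7).
  6: 6 XOR 13 = 11 ≥ 6 — no move.
That gives 1 winning move.

1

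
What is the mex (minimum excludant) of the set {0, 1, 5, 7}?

2

The values 0, 1 are all present; 2 is the first non-negative integer missing from the set.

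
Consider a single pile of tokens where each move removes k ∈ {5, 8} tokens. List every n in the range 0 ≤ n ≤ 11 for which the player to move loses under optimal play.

0, 1, 2, 3, 4

Grundy values for subtraction set {5, 8}:
g(0) = mex{} = 0
g(1) = mex{} = 0
g(2) = mex{} = 0
g(3) = mex{} = 0
g(4) = mex{} = 0
g(5) = mex{0} = 1
g(6) = mex{0} = 1
g(7) = mex{0} = 1
g(8) = mex{0} = 1
g(9) = mex{0} = 1
g(10) = mex{0,1} = 2
g(11) = mex{0,1} = 2
The P-positions (g = 0) in 0..11 are 0, 1, 2, 3, 4.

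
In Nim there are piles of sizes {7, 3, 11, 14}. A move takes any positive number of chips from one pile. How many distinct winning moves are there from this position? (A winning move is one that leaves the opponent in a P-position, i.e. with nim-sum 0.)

3

Nim-sum: 7 ^ 3 ^ 11 ^ 14 = 1.
The overall nim-sum is X = 1. A pile of size p has a winning move iff p XOR X < p (reduce it to p XOR X).
  7: 7 XOR 1 = 6 < 7 — winning move (to 6).
  3: 3 XOR 1 = 2 < 3 — winning move (to 2).
  11: 11 XOR 1 = 10 < 11 — winning move (to 10).
  14: 14 XOR 1 = 15 ≥ 14 — no move.
That gives 3 winning moves.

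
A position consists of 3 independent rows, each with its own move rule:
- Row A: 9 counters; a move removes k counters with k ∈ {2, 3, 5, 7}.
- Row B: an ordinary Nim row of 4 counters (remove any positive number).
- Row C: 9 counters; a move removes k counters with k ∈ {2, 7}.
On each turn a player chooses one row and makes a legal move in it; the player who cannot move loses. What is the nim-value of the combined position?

4

Grundy values for row A (subtraction set {2, 3, 5, 7}):
g(0) = mex{} = 0
g(1) = mex{} = 0
g(2) = mex{0} = 1
g(3) = mex{0} = 1
g(4) = mex{0,1} = 2
g(5) = mex{0,1} = 2
g(6) = mex{0,1,2} = 3
g(7) = mex{0,1,2} = 3
g(8) = mex{0,1,2,3} = 4
g(9) = mex{1,2,3} = 0
So g(9) = 0.
Row B is a plain Nim row of size 4, so its Grundy value is 4.
Grundy values for row C (subtraction set {2, 7}):
k:     0  1  2  3  4  5  6  7  8  9
g(k):  0  0  1  1  0  0  1  1  2  0
So g(9) = 0.
By the Sprague-Grundy theorem, the Grundy value of a sum of independent games is the XOR of the component values.
Combined value = 0 XOR 4 XOR 0 = 4.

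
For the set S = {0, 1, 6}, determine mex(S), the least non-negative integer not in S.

2

The values 0, 1 are all present; 2 is the first non-negative integer missing from the set.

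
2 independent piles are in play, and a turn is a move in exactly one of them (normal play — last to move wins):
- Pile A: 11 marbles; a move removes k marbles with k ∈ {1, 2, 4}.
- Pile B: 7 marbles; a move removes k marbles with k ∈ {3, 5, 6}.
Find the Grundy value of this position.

0

Build the Grundy sequence for pile A with g(k) = mex{g(k−s) : s ∈ {1, 2, 4}, s ≤ k}:
g(0) = mex{} = 0
g(1) = mex{0} = 1
g(2) = mex{0,1} = 2
g(3) = mex{1,2} = 0
g(4) = mex{0,2} = 1
g(5) = mex{0,1} = 2
g(6) = mex{1,2} = 0
g(7) = mex{0,2} = 1
g(8) = mex{0,1} = 2
g(9) = mex{1,2} = 0
g(10) = mex{0,2} = 1
g(11) = mex{0,1} = 2
So g(11) = 2.
Grundy values for pile B (subtraction set {3, 5, 6}):
g(0) = mex{} = 0
g(1) = mex{} = 0
g(2) = mex{} = 0
g(3) = mex{0} = 1
g(4) = mex{0} = 1
g(5) = mex{0} = 1
g(6) = mex{0,1} = 2
g(7) = mex{0,1} = 2
So g(7) = 2.
The value of a disjunctive sum is the nim-sum of the parts.
Combined value = 2 ⊕ 2 = 0.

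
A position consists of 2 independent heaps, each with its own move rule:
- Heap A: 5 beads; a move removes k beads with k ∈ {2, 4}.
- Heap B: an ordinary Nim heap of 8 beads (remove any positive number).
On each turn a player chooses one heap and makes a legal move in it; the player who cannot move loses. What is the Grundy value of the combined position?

For heap A, compute g(0), g(1), … with moves {2, 4}:
g(0) = mex{} = 0
g(1) = mex{} = 0
g(2) = mex{0} = 1
g(3) = mex{0} = 1
g(4) = mex{0,1} = 2
g(5) = mex{0,1} = 2
So g(5) = 2.
Heap B is a plain Nim heap of size 8, so its Grundy value is 8.
By the Sprague-Grundy theorem, the Grundy value of a sum of independent games is the XOR of the component values.
Combined value = 2 XOR 8 = 10.

10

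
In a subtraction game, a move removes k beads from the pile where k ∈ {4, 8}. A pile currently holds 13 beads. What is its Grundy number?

0

Grundy values for subtraction set {4, 8}:
g(0) = mex{} = 0
g(1) = mex{} = 0
g(2) = mex{} = 0
g(3) = mex{} = 0
g(4) = mex{0} = 1
g(5) = mex{0} = 1
g(6) = mex{0} = 1
g(7) = mex{0} = 1
g(8) = mex{0,1} = 2
g(9) = mex{0,1} = 2
g(10) = mex{0,1} = 2
g(11) = mex{0,1} = 2
g(12) = mex{1,2} = 0
g(13) = mex{1,2} = 0
So g(13) = 0.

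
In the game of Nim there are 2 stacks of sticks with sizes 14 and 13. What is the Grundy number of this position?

Nim-sum: 14 XOR 13 = 3.

3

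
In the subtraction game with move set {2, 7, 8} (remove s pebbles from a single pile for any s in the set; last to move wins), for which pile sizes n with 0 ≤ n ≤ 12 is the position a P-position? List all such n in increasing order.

Compute g(0), g(1), … for moves {2, 7, 8}:
k:     0  1  2  3  4  5  6  7  8  9 10 11 12
g(k):  0  0  1  1  0  0  1  1  2  2  0  3  1
The P-positions (g = 0) in 0..12 are 0, 1, 4, 5, 10.

0, 1, 4, 5, 10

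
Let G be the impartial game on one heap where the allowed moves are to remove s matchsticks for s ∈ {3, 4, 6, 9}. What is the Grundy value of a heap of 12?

0

Compute g(0), g(1), … for moves {3, 4, 6, 9}:
g(0) = mex{} = 0
g(1) = mex{} = 0
g(2) = mex{} = 0
g(3) = mex{0} = 1
g(4) = mex{0} = 1
g(5) = mex{0} = 1
g(6) = mex{0,1} = 2
g(7) = mex{0,1} = 2
g(8) = mex{0,1} = 2
g(9) = mex{0,1,2} = 3
g(10) = mex{0,1,2} = 3
g(11) = mex{0,1,2} = 3
g(12) = mex{1,2,3} = 0
So g(12) = 0.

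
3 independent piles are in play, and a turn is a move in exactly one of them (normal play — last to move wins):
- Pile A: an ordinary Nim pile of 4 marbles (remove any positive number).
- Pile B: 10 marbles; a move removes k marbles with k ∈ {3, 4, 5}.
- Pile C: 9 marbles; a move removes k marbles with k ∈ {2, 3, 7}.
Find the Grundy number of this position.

Pile A is a plain Nim pile of size 4, so its Grundy value is 4.
Build the Grundy sequence for pile B with g(k) = mex{g(k−s) : s ∈ {3, 4, 5}, s ≤ k}:
k:     0  1  2  3  4  5  6  7  8  9 10
g(k):  0  0  0  1  1  1  2  2  0  0  0
So g(10) = 0.
Build the Grundy sequence for pile C with g(k) = mex{g(k−s) : s ∈ {2, 3, 7}, s ≤ k}:
k:     0  1  2  3  4  5  6  7  8  9
g(k):  0  0  1  1  2  0  0  1  1  2
So g(9) = 2.
By the Sprague-Grundy theorem, the Grundy value of a sum of independent games is the XOR of the component values.
Combined value = 4 ⊕ 0 ⊕ 2 = 6.

6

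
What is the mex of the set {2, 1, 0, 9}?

3

The values 0, 1, 2 are all present; 3 is the first non-negative integer missing from the set.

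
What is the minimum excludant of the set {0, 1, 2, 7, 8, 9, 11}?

The values 0, 1, 2 are all present; 3 is the first non-negative integer missing from the set.

3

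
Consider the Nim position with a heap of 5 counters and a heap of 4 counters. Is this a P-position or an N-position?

N-position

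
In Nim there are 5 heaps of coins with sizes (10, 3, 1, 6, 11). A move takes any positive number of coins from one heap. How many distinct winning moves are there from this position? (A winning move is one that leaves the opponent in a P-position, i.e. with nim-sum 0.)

1

Nim-sum: 10 XOR 3 XOR 1 XOR 6 XOR 11 = 5.
The overall nim-sum is X = 5. A heap of size p has a winning move iff p XOR X < p (reduce it to p XOR X).
  10: 10 XOR 5 = 15 ≥ 10 — no move.
  3: 3 XOR 5 = 6 ≥ 3 — no move.
  1: 1 XOR 5 = 4 ≥ 1 — no move.
  6: 6 XOR 5 = 3 < 6 — winning move (to 3).
  11: 11 XOR 5 = 14 ≥ 11 — no move.
That gives 1 winning move.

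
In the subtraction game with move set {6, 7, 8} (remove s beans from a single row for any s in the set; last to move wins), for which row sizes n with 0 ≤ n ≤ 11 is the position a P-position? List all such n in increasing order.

0, 1, 2, 3, 4, 5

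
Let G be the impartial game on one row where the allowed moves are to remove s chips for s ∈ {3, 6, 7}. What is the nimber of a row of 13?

1

Grundy values for subtraction set {3, 6, 7}:
g(0) = mex{} = 0
g(1) = mex{} = 0
g(2) = mex{} = 0
g(3) = mex{0} = 1
g(4) = mex{0} = 1
g(5) = mex{0} = 1
g(6) = mex{0,1} = 2
g(7) = mex{0,1} = 2
g(8) = mex{0,1} = 2
g(9) = mex{0,1,2} = 3
g(10) = mex{1,2} = 0
g(11) = mex{1,2} = 0
g(12) = mex{1,2,3} = 0
g(13) = mex{0,2} = 1
So g(13) = 1.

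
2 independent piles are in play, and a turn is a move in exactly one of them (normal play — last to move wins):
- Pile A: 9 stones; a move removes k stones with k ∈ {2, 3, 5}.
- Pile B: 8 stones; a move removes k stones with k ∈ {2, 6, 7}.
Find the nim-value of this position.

Grundy values for pile A (subtraction set {2, 3, 5}):
g(0) = mex{} = 0
g(1) = mex{} = 0
g(2) = mex{0} = 1
g(3) = mex{0} = 1
g(4) = mex{0,1} = 2
g(5) = mex{0,1} = 2
g(6) = mex{0,1,2} = 3
g(7) = mex{1,2} = 0
g(8) = mex{1,2,3} = 0
g(9) = mex{0,2,3} = 1
So g(9) = 1.
Grundy values for pile B (subtraction set {2, 6, 7}):
g(0) = mex{} = 0
g(1) = mex{} = 0
g(2) = mex{0} = 1
g(3) = mex{0} = 1
g(4) = mex{1} = 0
g(5) = mex{1} = 0
g(6) = mex{0} = 1
g(7) = mex{0} = 1
g(8) = mex{0,1} = 2
So g(8) = 2.
By the Sprague-Grundy theorem, the Grundy value of a sum of independent games is the XOR of the component values.
Combined value = 1 ⊕ 2 = 3.

3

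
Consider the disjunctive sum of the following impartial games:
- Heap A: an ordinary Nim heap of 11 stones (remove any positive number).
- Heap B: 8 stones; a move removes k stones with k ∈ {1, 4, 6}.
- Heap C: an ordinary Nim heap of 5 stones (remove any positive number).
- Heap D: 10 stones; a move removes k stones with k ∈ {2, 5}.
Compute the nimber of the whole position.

14

Heap A is a plain Nim heap of size 11, so its Grundy value is 11.
For heap B, compute g(0), g(1), … with moves {1, 4, 6}:
g(0) = mex{} = 0
g(1) = mex{0} = 1
g(2) = mex{1} = 0
g(3) = mex{0} = 1
g(4) = mex{0,1} = 2
g(5) = mex{1,2} = 0
g(6) = mex{0} = 1
g(7) = mex{1} = 0
g(8) = mex{0,2} = 1
So g(8) = 1.
Heap C is a plain Nim heap of size 5, so its Grundy value is 5.
For heap D, compute g(0), g(1), … with moves {2, 5}:
g(0) = mex{} = 0
g(1) = mex{} = 0
g(2) = mex{0} = 1
g(3) = mex{0} = 1
g(4) = mex{1} = 0
g(5) = mex{0,1} = 2
g(6) = mex{0} = 1
g(7) = mex{1,2} = 0
g(8) = mex{1} = 0
g(9) = mex{0} = 1
g(10) = mex{0,2} = 1
So g(10) = 1.
The value of a disjunctive sum is the nim-sum of the parts.
Combined value = 11 ⊕ 1 ⊕ 5 ⊕ 1 = 14.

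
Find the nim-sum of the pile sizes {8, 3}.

11

Bitwise XOR of the heap sizes:
  1000  (8)
  0011  (3)
  ----
  1011  (11)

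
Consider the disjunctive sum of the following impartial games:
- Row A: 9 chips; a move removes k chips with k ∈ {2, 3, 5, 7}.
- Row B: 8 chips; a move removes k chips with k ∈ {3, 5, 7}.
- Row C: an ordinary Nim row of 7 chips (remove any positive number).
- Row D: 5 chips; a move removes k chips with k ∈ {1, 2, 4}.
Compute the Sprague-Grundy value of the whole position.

7

For row A, compute g(0), g(1), … with moves {2, 3, 5, 7}:
g(0) = mex{} = 0
g(1) = mex{} = 0
g(2) = mex{0} = 1
g(3) = mex{0} = 1
g(4) = mex{0,1} = 2
g(5) = mex{0,1} = 2
g(6) = mex{0,1,2} = 3
g(7) = mex{0,1,2} = 3
g(8) = mex{0,1,2,3} = 4
g(9) = mex{1,2,3} = 0
So g(9) = 0.
Build the Grundy sequence for row B with g(k) = mex{g(k−s) : s ∈ {3, 5, 7}, s ≤ k}:
g(0) = mex{} = 0
g(1) = mex{} = 0
g(2) = mex{} = 0
g(3) = mex{0} = 1
g(4) = mex{0} = 1
g(5) = mex{0} = 1
g(6) = mex{0,1} = 2
g(7) = mex{0,1} = 2
g(8) = mex{0,1} = 2
So g(8) = 2.
Row C is a plain Nim row of size 7, so its Grundy value is 7.
Build the Grundy sequence for row D with g(k) = mex{g(k−s) : s ∈ {1, 2, 4}, s ≤ k}:
k:     0  1  2  3  4  5
g(k):  0  1  2  0  1  2
So g(5) = 2.
The value of a disjunctive sum is the nim-sum of the parts.
Combined value = 0 ⊕ 2 ⊕ 7 ⊕ 2 = 7.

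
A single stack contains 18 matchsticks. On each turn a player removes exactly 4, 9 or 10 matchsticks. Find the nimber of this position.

Grundy values for subtraction set {4, 9, 10}:
k:     0  1  2  3  4  5  6  7  8  9 10 11 12 13 14 15 16 17 18
g(k):  0  0  0  0  1  1  1  1  0  2  2  2  1  3  0  0  0  2  1
So g(18) = 1.

1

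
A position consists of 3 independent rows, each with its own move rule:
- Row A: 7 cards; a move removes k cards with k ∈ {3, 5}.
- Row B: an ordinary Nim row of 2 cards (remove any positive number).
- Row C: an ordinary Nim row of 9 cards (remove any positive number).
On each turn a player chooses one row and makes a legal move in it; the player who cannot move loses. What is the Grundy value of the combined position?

Grundy values for row A (subtraction set {3, 5}):
k:     0  1  2  3  4  5  6  7
g(k):  0  0  0  1  1  1  2  2
So g(7) = 2.
Row B is a plain Nim row of size 2, so its Grundy value is 2.
Row C is a plain Nim row of size 9, so its Grundy value is 9.
The value of a disjunctive sum is the nim-sum of the parts.
Combined value = 2 ⊕ 2 ⊕ 9 = 9.

9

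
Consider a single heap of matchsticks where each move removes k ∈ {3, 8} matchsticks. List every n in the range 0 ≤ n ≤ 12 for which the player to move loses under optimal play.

Build the Grundy sequence with g(k) = mex{g(k−s) : s ∈ {3, 8}, s ≤ k}:
g(0) = mex{} = 0
g(1) = mex{} = 0
g(2) = mex{} = 0
g(3) = mex{0} = 1
g(4) = mex{0} = 1
g(5) = mex{0} = 1
g(6) = mex{1} = 0
g(7) = mex{1} = 0
g(8) = mex{0,1} = 2
g(9) = mex{0} = 1
g(10) = mex{0} = 1
g(11) = mex{1,2} = 0
g(12) = mex{1} = 0
The P-positions (g = 0) in 0..12 are 0, 1, 2, 6, 7, 11, 12.

0, 1, 2, 6, 7, 11, 12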